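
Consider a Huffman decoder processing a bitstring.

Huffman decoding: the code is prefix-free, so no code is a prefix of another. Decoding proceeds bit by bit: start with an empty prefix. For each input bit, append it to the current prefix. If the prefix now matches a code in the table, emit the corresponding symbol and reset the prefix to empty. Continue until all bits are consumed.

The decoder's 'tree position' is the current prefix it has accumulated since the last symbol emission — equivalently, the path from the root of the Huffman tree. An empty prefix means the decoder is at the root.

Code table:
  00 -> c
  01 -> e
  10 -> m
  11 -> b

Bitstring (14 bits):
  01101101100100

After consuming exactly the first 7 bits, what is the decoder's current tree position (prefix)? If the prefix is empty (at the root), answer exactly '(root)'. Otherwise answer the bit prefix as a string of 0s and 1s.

Bit 0: prefix='0' (no match yet)
Bit 1: prefix='01' -> emit 'e', reset
Bit 2: prefix='1' (no match yet)
Bit 3: prefix='10' -> emit 'm', reset
Bit 4: prefix='1' (no match yet)
Bit 5: prefix='11' -> emit 'b', reset
Bit 6: prefix='0' (no match yet)

Answer: 0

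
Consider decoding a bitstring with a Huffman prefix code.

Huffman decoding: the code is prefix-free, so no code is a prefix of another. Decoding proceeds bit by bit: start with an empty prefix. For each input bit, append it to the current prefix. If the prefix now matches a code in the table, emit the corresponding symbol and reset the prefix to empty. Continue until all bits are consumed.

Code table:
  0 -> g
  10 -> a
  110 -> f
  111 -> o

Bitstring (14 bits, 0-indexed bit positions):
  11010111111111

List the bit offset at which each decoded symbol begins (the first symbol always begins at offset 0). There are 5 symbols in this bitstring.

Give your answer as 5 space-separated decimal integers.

Answer: 0 3 5 8 11

Derivation:
Bit 0: prefix='1' (no match yet)
Bit 1: prefix='11' (no match yet)
Bit 2: prefix='110' -> emit 'f', reset
Bit 3: prefix='1' (no match yet)
Bit 4: prefix='10' -> emit 'a', reset
Bit 5: prefix='1' (no match yet)
Bit 6: prefix='11' (no match yet)
Bit 7: prefix='111' -> emit 'o', reset
Bit 8: prefix='1' (no match yet)
Bit 9: prefix='11' (no match yet)
Bit 10: prefix='111' -> emit 'o', reset
Bit 11: prefix='1' (no match yet)
Bit 12: prefix='11' (no match yet)
Bit 13: prefix='111' -> emit 'o', reset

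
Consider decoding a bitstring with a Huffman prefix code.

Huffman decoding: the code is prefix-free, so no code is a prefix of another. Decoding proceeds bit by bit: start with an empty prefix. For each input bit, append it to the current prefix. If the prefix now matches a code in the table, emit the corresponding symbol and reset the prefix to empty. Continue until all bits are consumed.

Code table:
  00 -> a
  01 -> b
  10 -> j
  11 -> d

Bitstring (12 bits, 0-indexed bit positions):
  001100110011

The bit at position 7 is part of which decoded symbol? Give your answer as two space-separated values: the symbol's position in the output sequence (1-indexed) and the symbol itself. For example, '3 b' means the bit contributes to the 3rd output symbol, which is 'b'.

Bit 0: prefix='0' (no match yet)
Bit 1: prefix='00' -> emit 'a', reset
Bit 2: prefix='1' (no match yet)
Bit 3: prefix='11' -> emit 'd', reset
Bit 4: prefix='0' (no match yet)
Bit 5: prefix='00' -> emit 'a', reset
Bit 6: prefix='1' (no match yet)
Bit 7: prefix='11' -> emit 'd', reset
Bit 8: prefix='0' (no match yet)
Bit 9: prefix='00' -> emit 'a', reset
Bit 10: prefix='1' (no match yet)
Bit 11: prefix='11' -> emit 'd', reset

Answer: 4 d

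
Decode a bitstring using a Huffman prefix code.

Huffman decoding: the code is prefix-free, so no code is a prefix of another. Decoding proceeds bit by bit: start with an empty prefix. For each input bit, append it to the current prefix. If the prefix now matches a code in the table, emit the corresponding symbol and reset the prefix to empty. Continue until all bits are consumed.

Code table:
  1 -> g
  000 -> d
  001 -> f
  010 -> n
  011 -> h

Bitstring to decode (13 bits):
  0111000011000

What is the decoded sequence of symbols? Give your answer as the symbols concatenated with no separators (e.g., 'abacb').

Bit 0: prefix='0' (no match yet)
Bit 1: prefix='01' (no match yet)
Bit 2: prefix='011' -> emit 'h', reset
Bit 3: prefix='1' -> emit 'g', reset
Bit 4: prefix='0' (no match yet)
Bit 5: prefix='00' (no match yet)
Bit 6: prefix='000' -> emit 'd', reset
Bit 7: prefix='0' (no match yet)
Bit 8: prefix='01' (no match yet)
Bit 9: prefix='011' -> emit 'h', reset
Bit 10: prefix='0' (no match yet)
Bit 11: prefix='00' (no match yet)
Bit 12: prefix='000' -> emit 'd', reset

Answer: hgdhd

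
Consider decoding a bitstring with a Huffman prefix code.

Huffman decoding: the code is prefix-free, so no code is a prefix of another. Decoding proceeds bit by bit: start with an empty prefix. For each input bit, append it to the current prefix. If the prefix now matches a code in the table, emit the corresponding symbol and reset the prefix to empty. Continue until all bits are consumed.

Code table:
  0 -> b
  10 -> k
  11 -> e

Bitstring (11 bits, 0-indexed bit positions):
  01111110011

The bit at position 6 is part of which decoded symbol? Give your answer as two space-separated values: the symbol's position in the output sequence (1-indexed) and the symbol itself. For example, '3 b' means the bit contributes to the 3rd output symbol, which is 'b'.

Answer: 4 e

Derivation:
Bit 0: prefix='0' -> emit 'b', reset
Bit 1: prefix='1' (no match yet)
Bit 2: prefix='11' -> emit 'e', reset
Bit 3: prefix='1' (no match yet)
Bit 4: prefix='11' -> emit 'e', reset
Bit 5: prefix='1' (no match yet)
Bit 6: prefix='11' -> emit 'e', reset
Bit 7: prefix='0' -> emit 'b', reset
Bit 8: prefix='0' -> emit 'b', reset
Bit 9: prefix='1' (no match yet)
Bit 10: prefix='11' -> emit 'e', reset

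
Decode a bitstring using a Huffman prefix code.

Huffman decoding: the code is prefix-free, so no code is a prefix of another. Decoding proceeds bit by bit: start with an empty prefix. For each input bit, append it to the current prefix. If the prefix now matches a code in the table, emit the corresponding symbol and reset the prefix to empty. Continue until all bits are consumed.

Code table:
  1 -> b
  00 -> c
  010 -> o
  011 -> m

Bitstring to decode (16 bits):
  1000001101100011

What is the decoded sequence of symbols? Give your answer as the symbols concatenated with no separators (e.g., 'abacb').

Bit 0: prefix='1' -> emit 'b', reset
Bit 1: prefix='0' (no match yet)
Bit 2: prefix='00' -> emit 'c', reset
Bit 3: prefix='0' (no match yet)
Bit 4: prefix='00' -> emit 'c', reset
Bit 5: prefix='0' (no match yet)
Bit 6: prefix='01' (no match yet)
Bit 7: prefix='011' -> emit 'm', reset
Bit 8: prefix='0' (no match yet)
Bit 9: prefix='01' (no match yet)
Bit 10: prefix='011' -> emit 'm', reset
Bit 11: prefix='0' (no match yet)
Bit 12: prefix='00' -> emit 'c', reset
Bit 13: prefix='0' (no match yet)
Bit 14: prefix='01' (no match yet)
Bit 15: prefix='011' -> emit 'm', reset

Answer: bccmmcm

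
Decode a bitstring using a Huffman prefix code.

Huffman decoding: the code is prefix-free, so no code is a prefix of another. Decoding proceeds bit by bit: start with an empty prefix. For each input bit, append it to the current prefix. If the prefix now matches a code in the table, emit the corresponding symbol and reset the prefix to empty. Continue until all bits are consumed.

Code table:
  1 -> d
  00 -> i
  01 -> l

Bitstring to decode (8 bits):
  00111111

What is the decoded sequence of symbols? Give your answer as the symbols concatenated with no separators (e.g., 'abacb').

Bit 0: prefix='0' (no match yet)
Bit 1: prefix='00' -> emit 'i', reset
Bit 2: prefix='1' -> emit 'd', reset
Bit 3: prefix='1' -> emit 'd', reset
Bit 4: prefix='1' -> emit 'd', reset
Bit 5: prefix='1' -> emit 'd', reset
Bit 6: prefix='1' -> emit 'd', reset
Bit 7: prefix='1' -> emit 'd', reset

Answer: idddddd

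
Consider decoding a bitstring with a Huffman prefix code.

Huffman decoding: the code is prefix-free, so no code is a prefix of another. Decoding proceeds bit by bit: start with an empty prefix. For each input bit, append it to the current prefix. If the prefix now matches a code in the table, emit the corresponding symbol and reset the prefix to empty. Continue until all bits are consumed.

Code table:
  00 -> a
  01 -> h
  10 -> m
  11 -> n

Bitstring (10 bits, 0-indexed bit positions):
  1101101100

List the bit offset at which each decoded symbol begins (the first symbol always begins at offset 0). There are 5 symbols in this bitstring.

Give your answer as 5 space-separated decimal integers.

Bit 0: prefix='1' (no match yet)
Bit 1: prefix='11' -> emit 'n', reset
Bit 2: prefix='0' (no match yet)
Bit 3: prefix='01' -> emit 'h', reset
Bit 4: prefix='1' (no match yet)
Bit 5: prefix='10' -> emit 'm', reset
Bit 6: prefix='1' (no match yet)
Bit 7: prefix='11' -> emit 'n', reset
Bit 8: prefix='0' (no match yet)
Bit 9: prefix='00' -> emit 'a', reset

Answer: 0 2 4 6 8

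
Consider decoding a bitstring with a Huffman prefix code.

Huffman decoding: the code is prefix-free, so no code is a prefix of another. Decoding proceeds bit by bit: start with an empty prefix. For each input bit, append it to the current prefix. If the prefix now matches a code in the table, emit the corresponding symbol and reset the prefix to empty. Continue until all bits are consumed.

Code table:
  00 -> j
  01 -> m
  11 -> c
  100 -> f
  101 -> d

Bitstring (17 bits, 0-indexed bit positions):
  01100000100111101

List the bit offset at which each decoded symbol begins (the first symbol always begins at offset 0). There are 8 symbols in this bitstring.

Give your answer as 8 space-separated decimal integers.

Bit 0: prefix='0' (no match yet)
Bit 1: prefix='01' -> emit 'm', reset
Bit 2: prefix='1' (no match yet)
Bit 3: prefix='10' (no match yet)
Bit 4: prefix='100' -> emit 'f', reset
Bit 5: prefix='0' (no match yet)
Bit 6: prefix='00' -> emit 'j', reset
Bit 7: prefix='0' (no match yet)
Bit 8: prefix='01' -> emit 'm', reset
Bit 9: prefix='0' (no match yet)
Bit 10: prefix='00' -> emit 'j', reset
Bit 11: prefix='1' (no match yet)
Bit 12: prefix='11' -> emit 'c', reset
Bit 13: prefix='1' (no match yet)
Bit 14: prefix='11' -> emit 'c', reset
Bit 15: prefix='0' (no match yet)
Bit 16: prefix='01' -> emit 'm', reset

Answer: 0 2 5 7 9 11 13 15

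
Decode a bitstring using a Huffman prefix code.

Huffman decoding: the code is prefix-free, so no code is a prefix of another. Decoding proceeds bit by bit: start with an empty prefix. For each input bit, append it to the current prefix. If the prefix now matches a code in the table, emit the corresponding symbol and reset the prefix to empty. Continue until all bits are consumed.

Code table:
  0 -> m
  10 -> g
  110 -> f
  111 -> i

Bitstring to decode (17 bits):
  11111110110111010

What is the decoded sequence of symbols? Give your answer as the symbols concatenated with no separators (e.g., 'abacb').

Answer: iigfimg

Derivation:
Bit 0: prefix='1' (no match yet)
Bit 1: prefix='11' (no match yet)
Bit 2: prefix='111' -> emit 'i', reset
Bit 3: prefix='1' (no match yet)
Bit 4: prefix='11' (no match yet)
Bit 5: prefix='111' -> emit 'i', reset
Bit 6: prefix='1' (no match yet)
Bit 7: prefix='10' -> emit 'g', reset
Bit 8: prefix='1' (no match yet)
Bit 9: prefix='11' (no match yet)
Bit 10: prefix='110' -> emit 'f', reset
Bit 11: prefix='1' (no match yet)
Bit 12: prefix='11' (no match yet)
Bit 13: prefix='111' -> emit 'i', reset
Bit 14: prefix='0' -> emit 'm', reset
Bit 15: prefix='1' (no match yet)
Bit 16: prefix='10' -> emit 'g', reset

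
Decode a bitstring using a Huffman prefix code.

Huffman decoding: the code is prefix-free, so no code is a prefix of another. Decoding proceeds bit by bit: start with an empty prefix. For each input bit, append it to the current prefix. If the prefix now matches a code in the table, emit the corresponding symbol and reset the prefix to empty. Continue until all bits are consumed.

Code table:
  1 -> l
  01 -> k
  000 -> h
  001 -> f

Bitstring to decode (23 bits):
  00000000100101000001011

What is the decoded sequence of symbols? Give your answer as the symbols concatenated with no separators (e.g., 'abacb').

Answer: hhffkhfkl

Derivation:
Bit 0: prefix='0' (no match yet)
Bit 1: prefix='00' (no match yet)
Bit 2: prefix='000' -> emit 'h', reset
Bit 3: prefix='0' (no match yet)
Bit 4: prefix='00' (no match yet)
Bit 5: prefix='000' -> emit 'h', reset
Bit 6: prefix='0' (no match yet)
Bit 7: prefix='00' (no match yet)
Bit 8: prefix='001' -> emit 'f', reset
Bit 9: prefix='0' (no match yet)
Bit 10: prefix='00' (no match yet)
Bit 11: prefix='001' -> emit 'f', reset
Bit 12: prefix='0' (no match yet)
Bit 13: prefix='01' -> emit 'k', reset
Bit 14: prefix='0' (no match yet)
Bit 15: prefix='00' (no match yet)
Bit 16: prefix='000' -> emit 'h', reset
Bit 17: prefix='0' (no match yet)
Bit 18: prefix='00' (no match yet)
Bit 19: prefix='001' -> emit 'f', reset
Bit 20: prefix='0' (no match yet)
Bit 21: prefix='01' -> emit 'k', reset
Bit 22: prefix='1' -> emit 'l', reset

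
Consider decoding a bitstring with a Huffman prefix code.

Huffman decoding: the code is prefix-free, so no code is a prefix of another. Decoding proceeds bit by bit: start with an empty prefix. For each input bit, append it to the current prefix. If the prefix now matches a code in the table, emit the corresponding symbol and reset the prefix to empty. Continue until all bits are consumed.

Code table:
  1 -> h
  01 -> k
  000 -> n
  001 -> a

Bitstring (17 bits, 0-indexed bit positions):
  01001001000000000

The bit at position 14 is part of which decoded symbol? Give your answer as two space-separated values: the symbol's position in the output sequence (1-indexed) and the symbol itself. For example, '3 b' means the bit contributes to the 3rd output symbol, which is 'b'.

Answer: 6 n

Derivation:
Bit 0: prefix='0' (no match yet)
Bit 1: prefix='01' -> emit 'k', reset
Bit 2: prefix='0' (no match yet)
Bit 3: prefix='00' (no match yet)
Bit 4: prefix='001' -> emit 'a', reset
Bit 5: prefix='0' (no match yet)
Bit 6: prefix='00' (no match yet)
Bit 7: prefix='001' -> emit 'a', reset
Bit 8: prefix='0' (no match yet)
Bit 9: prefix='00' (no match yet)
Bit 10: prefix='000' -> emit 'n', reset
Bit 11: prefix='0' (no match yet)
Bit 12: prefix='00' (no match yet)
Bit 13: prefix='000' -> emit 'n', reset
Bit 14: prefix='0' (no match yet)
Bit 15: prefix='00' (no match yet)
Bit 16: prefix='000' -> emit 'n', reset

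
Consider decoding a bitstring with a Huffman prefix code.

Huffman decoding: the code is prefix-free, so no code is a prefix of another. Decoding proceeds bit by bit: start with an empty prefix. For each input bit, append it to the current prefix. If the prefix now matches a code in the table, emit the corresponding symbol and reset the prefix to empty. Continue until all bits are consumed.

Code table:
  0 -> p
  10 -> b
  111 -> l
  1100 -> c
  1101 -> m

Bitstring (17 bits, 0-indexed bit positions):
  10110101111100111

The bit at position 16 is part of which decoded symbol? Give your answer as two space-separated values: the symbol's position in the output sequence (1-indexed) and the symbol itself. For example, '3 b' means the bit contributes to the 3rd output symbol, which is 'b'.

Bit 0: prefix='1' (no match yet)
Bit 1: prefix='10' -> emit 'b', reset
Bit 2: prefix='1' (no match yet)
Bit 3: prefix='11' (no match yet)
Bit 4: prefix='110' (no match yet)
Bit 5: prefix='1101' -> emit 'm', reset
Bit 6: prefix='0' -> emit 'p', reset
Bit 7: prefix='1' (no match yet)
Bit 8: prefix='11' (no match yet)
Bit 9: prefix='111' -> emit 'l', reset
Bit 10: prefix='1' (no match yet)
Bit 11: prefix='11' (no match yet)
Bit 12: prefix='110' (no match yet)
Bit 13: prefix='1100' -> emit 'c', reset
Bit 14: prefix='1' (no match yet)
Bit 15: prefix='11' (no match yet)
Bit 16: prefix='111' -> emit 'l', reset

Answer: 6 l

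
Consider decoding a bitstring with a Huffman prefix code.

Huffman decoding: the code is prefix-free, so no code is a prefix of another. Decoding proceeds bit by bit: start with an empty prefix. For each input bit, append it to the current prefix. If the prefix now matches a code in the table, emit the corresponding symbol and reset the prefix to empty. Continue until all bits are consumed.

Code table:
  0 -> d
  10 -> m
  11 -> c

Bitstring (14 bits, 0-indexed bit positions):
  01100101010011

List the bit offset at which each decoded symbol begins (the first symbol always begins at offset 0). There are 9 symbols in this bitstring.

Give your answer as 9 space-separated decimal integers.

Answer: 0 1 3 4 5 7 9 11 12

Derivation:
Bit 0: prefix='0' -> emit 'd', reset
Bit 1: prefix='1' (no match yet)
Bit 2: prefix='11' -> emit 'c', reset
Bit 3: prefix='0' -> emit 'd', reset
Bit 4: prefix='0' -> emit 'd', reset
Bit 5: prefix='1' (no match yet)
Bit 6: prefix='10' -> emit 'm', reset
Bit 7: prefix='1' (no match yet)
Bit 8: prefix='10' -> emit 'm', reset
Bit 9: prefix='1' (no match yet)
Bit 10: prefix='10' -> emit 'm', reset
Bit 11: prefix='0' -> emit 'd', reset
Bit 12: prefix='1' (no match yet)
Bit 13: prefix='11' -> emit 'c', reset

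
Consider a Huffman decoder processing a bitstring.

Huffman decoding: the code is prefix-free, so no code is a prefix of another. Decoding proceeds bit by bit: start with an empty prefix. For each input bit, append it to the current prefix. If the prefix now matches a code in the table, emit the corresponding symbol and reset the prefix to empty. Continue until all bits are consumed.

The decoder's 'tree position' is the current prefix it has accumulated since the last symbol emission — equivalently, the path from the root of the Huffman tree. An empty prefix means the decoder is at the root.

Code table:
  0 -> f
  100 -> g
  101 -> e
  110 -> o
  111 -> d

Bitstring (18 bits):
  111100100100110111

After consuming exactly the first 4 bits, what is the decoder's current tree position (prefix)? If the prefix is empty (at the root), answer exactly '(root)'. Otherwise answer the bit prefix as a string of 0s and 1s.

Answer: 1

Derivation:
Bit 0: prefix='1' (no match yet)
Bit 1: prefix='11' (no match yet)
Bit 2: prefix='111' -> emit 'd', reset
Bit 3: prefix='1' (no match yet)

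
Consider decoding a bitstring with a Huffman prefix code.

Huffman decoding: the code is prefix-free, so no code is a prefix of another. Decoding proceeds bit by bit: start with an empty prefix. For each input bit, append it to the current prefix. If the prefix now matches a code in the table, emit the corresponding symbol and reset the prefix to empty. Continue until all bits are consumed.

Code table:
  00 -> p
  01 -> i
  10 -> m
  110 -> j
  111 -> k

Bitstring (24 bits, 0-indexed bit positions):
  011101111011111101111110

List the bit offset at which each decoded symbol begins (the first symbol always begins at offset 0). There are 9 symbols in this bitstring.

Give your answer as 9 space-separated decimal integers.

Answer: 0 2 5 8 10 13 16 18 21

Derivation:
Bit 0: prefix='0' (no match yet)
Bit 1: prefix='01' -> emit 'i', reset
Bit 2: prefix='1' (no match yet)
Bit 3: prefix='11' (no match yet)
Bit 4: prefix='110' -> emit 'j', reset
Bit 5: prefix='1' (no match yet)
Bit 6: prefix='11' (no match yet)
Bit 7: prefix='111' -> emit 'k', reset
Bit 8: prefix='1' (no match yet)
Bit 9: prefix='10' -> emit 'm', reset
Bit 10: prefix='1' (no match yet)
Bit 11: prefix='11' (no match yet)
Bit 12: prefix='111' -> emit 'k', reset
Bit 13: prefix='1' (no match yet)
Bit 14: prefix='11' (no match yet)
Bit 15: prefix='111' -> emit 'k', reset
Bit 16: prefix='0' (no match yet)
Bit 17: prefix='01' -> emit 'i', reset
Bit 18: prefix='1' (no match yet)
Bit 19: prefix='11' (no match yet)
Bit 20: prefix='111' -> emit 'k', reset
Bit 21: prefix='1' (no match yet)
Bit 22: prefix='11' (no match yet)
Bit 23: prefix='110' -> emit 'j', reset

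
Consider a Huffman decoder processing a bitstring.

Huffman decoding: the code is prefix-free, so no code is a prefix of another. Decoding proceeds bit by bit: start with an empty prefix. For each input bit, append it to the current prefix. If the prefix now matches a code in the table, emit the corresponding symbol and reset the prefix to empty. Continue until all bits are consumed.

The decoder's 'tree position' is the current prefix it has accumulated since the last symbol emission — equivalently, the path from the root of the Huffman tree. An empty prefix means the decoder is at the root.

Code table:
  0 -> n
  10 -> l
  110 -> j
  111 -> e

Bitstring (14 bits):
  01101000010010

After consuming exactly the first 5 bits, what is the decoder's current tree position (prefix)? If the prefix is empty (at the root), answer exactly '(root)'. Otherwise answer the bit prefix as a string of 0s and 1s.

Answer: 1

Derivation:
Bit 0: prefix='0' -> emit 'n', reset
Bit 1: prefix='1' (no match yet)
Bit 2: prefix='11' (no match yet)
Bit 3: prefix='110' -> emit 'j', reset
Bit 4: prefix='1' (no match yet)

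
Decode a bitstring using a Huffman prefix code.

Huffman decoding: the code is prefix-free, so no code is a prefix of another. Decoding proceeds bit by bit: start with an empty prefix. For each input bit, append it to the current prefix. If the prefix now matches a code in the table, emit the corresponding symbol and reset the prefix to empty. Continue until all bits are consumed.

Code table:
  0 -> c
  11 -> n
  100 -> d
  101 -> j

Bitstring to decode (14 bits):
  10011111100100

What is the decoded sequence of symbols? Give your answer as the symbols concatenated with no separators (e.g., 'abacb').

Bit 0: prefix='1' (no match yet)
Bit 1: prefix='10' (no match yet)
Bit 2: prefix='100' -> emit 'd', reset
Bit 3: prefix='1' (no match yet)
Bit 4: prefix='11' -> emit 'n', reset
Bit 5: prefix='1' (no match yet)
Bit 6: prefix='11' -> emit 'n', reset
Bit 7: prefix='1' (no match yet)
Bit 8: prefix='11' -> emit 'n', reset
Bit 9: prefix='0' -> emit 'c', reset
Bit 10: prefix='0' -> emit 'c', reset
Bit 11: prefix='1' (no match yet)
Bit 12: prefix='10' (no match yet)
Bit 13: prefix='100' -> emit 'd', reset

Answer: dnnnccd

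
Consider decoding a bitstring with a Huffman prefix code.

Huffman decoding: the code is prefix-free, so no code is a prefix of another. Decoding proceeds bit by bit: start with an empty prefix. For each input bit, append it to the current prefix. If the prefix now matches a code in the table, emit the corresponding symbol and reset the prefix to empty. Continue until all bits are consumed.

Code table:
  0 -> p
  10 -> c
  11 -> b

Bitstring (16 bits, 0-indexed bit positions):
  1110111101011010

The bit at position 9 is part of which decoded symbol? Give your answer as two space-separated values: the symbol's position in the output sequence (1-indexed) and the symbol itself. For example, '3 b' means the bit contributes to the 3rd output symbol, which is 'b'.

Answer: 6 c

Derivation:
Bit 0: prefix='1' (no match yet)
Bit 1: prefix='11' -> emit 'b', reset
Bit 2: prefix='1' (no match yet)
Bit 3: prefix='10' -> emit 'c', reset
Bit 4: prefix='1' (no match yet)
Bit 5: prefix='11' -> emit 'b', reset
Bit 6: prefix='1' (no match yet)
Bit 7: prefix='11' -> emit 'b', reset
Bit 8: prefix='0' -> emit 'p', reset
Bit 9: prefix='1' (no match yet)
Bit 10: prefix='10' -> emit 'c', reset
Bit 11: prefix='1' (no match yet)
Bit 12: prefix='11' -> emit 'b', reset
Bit 13: prefix='0' -> emit 'p', reset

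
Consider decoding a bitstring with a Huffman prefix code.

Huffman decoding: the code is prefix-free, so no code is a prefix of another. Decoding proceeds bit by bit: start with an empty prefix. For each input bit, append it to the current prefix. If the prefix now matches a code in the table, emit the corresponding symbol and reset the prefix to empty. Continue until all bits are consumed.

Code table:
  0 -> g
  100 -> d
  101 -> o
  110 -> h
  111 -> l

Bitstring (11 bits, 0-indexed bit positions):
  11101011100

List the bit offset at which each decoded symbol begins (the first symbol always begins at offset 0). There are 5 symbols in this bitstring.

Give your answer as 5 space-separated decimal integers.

Bit 0: prefix='1' (no match yet)
Bit 1: prefix='11' (no match yet)
Bit 2: prefix='111' -> emit 'l', reset
Bit 3: prefix='0' -> emit 'g', reset
Bit 4: prefix='1' (no match yet)
Bit 5: prefix='10' (no match yet)
Bit 6: prefix='101' -> emit 'o', reset
Bit 7: prefix='1' (no match yet)
Bit 8: prefix='11' (no match yet)
Bit 9: prefix='110' -> emit 'h', reset
Bit 10: prefix='0' -> emit 'g', reset

Answer: 0 3 4 7 10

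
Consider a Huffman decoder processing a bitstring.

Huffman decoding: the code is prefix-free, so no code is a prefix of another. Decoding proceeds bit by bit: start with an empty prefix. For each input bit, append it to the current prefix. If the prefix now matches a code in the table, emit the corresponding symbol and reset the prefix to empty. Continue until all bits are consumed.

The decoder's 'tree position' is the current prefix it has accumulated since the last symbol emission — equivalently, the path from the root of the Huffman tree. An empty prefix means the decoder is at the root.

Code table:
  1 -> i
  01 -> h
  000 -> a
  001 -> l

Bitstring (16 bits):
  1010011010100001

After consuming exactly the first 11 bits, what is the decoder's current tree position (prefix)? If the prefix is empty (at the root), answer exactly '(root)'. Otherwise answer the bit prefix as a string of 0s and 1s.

Answer: (root)

Derivation:
Bit 0: prefix='1' -> emit 'i', reset
Bit 1: prefix='0' (no match yet)
Bit 2: prefix='01' -> emit 'h', reset
Bit 3: prefix='0' (no match yet)
Bit 4: prefix='00' (no match yet)
Bit 5: prefix='001' -> emit 'l', reset
Bit 6: prefix='1' -> emit 'i', reset
Bit 7: prefix='0' (no match yet)
Bit 8: prefix='01' -> emit 'h', reset
Bit 9: prefix='0' (no match yet)
Bit 10: prefix='01' -> emit 'h', reset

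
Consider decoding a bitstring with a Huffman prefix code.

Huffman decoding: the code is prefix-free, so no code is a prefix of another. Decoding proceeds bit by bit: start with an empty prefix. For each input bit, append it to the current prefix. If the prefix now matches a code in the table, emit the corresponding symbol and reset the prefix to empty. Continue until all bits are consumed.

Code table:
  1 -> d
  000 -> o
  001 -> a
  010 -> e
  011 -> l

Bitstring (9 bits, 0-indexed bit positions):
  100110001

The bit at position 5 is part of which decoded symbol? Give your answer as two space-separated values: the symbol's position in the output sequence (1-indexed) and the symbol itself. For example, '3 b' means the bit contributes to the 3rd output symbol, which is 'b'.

Bit 0: prefix='1' -> emit 'd', reset
Bit 1: prefix='0' (no match yet)
Bit 2: prefix='00' (no match yet)
Bit 3: prefix='001' -> emit 'a', reset
Bit 4: prefix='1' -> emit 'd', reset
Bit 5: prefix='0' (no match yet)
Bit 6: prefix='00' (no match yet)
Bit 7: prefix='000' -> emit 'o', reset
Bit 8: prefix='1' -> emit 'd', reset

Answer: 4 o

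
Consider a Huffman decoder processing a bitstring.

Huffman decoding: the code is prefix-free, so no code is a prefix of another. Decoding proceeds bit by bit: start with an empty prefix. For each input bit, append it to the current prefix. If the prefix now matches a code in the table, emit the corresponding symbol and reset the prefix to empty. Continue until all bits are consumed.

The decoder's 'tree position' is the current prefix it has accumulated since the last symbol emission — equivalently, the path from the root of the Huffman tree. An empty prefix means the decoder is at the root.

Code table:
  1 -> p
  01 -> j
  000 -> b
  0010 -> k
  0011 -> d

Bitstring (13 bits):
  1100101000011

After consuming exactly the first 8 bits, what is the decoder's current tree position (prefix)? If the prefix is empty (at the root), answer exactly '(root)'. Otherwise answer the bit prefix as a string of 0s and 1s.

Answer: 0

Derivation:
Bit 0: prefix='1' -> emit 'p', reset
Bit 1: prefix='1' -> emit 'p', reset
Bit 2: prefix='0' (no match yet)
Bit 3: prefix='00' (no match yet)
Bit 4: prefix='001' (no match yet)
Bit 5: prefix='0010' -> emit 'k', reset
Bit 6: prefix='1' -> emit 'p', reset
Bit 7: prefix='0' (no match yet)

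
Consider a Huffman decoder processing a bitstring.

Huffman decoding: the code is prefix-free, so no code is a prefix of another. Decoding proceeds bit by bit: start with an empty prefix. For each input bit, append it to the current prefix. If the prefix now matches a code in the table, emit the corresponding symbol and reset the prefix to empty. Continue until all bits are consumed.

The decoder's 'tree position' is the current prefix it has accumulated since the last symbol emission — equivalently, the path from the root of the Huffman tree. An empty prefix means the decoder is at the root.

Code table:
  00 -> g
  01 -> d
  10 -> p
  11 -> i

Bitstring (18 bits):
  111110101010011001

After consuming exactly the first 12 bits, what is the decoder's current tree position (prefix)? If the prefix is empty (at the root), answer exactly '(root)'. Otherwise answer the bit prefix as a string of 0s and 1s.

Answer: (root)

Derivation:
Bit 0: prefix='1' (no match yet)
Bit 1: prefix='11' -> emit 'i', reset
Bit 2: prefix='1' (no match yet)
Bit 3: prefix='11' -> emit 'i', reset
Bit 4: prefix='1' (no match yet)
Bit 5: prefix='10' -> emit 'p', reset
Bit 6: prefix='1' (no match yet)
Bit 7: prefix='10' -> emit 'p', reset
Bit 8: prefix='1' (no match yet)
Bit 9: prefix='10' -> emit 'p', reset
Bit 10: prefix='1' (no match yet)
Bit 11: prefix='10' -> emit 'p', reset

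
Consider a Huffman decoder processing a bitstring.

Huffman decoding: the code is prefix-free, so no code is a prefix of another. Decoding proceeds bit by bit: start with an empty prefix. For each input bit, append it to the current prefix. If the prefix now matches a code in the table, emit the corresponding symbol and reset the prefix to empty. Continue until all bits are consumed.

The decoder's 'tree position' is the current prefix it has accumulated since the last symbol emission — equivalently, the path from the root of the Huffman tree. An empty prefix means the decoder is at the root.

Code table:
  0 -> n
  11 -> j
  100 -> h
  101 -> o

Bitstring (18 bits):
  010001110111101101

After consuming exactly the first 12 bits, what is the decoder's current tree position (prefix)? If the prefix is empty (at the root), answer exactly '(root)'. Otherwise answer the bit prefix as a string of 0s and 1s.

Bit 0: prefix='0' -> emit 'n', reset
Bit 1: prefix='1' (no match yet)
Bit 2: prefix='10' (no match yet)
Bit 3: prefix='100' -> emit 'h', reset
Bit 4: prefix='0' -> emit 'n', reset
Bit 5: prefix='1' (no match yet)
Bit 6: prefix='11' -> emit 'j', reset
Bit 7: prefix='1' (no match yet)
Bit 8: prefix='10' (no match yet)
Bit 9: prefix='101' -> emit 'o', reset
Bit 10: prefix='1' (no match yet)
Bit 11: prefix='11' -> emit 'j', reset

Answer: (root)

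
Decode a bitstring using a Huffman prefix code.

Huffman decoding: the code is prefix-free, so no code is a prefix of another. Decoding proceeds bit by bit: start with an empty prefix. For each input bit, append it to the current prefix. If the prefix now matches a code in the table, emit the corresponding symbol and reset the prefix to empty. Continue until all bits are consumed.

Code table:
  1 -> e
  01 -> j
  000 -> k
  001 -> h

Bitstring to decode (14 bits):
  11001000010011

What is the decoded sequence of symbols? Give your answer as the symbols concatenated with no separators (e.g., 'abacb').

Bit 0: prefix='1' -> emit 'e', reset
Bit 1: prefix='1' -> emit 'e', reset
Bit 2: prefix='0' (no match yet)
Bit 3: prefix='00' (no match yet)
Bit 4: prefix='001' -> emit 'h', reset
Bit 5: prefix='0' (no match yet)
Bit 6: prefix='00' (no match yet)
Bit 7: prefix='000' -> emit 'k', reset
Bit 8: prefix='0' (no match yet)
Bit 9: prefix='01' -> emit 'j', reset
Bit 10: prefix='0' (no match yet)
Bit 11: prefix='00' (no match yet)
Bit 12: prefix='001' -> emit 'h', reset
Bit 13: prefix='1' -> emit 'e', reset

Answer: eehkjhe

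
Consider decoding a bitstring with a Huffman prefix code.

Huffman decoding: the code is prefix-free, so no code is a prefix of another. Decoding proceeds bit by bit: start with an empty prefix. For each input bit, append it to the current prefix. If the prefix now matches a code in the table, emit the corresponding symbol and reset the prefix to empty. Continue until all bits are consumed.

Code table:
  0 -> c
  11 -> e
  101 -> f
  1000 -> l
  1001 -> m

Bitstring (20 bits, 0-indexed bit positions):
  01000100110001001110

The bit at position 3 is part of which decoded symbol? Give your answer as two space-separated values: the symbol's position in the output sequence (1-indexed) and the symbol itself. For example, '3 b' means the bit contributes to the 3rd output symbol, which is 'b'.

Answer: 2 l

Derivation:
Bit 0: prefix='0' -> emit 'c', reset
Bit 1: prefix='1' (no match yet)
Bit 2: prefix='10' (no match yet)
Bit 3: prefix='100' (no match yet)
Bit 4: prefix='1000' -> emit 'l', reset
Bit 5: prefix='1' (no match yet)
Bit 6: prefix='10' (no match yet)
Bit 7: prefix='100' (no match yet)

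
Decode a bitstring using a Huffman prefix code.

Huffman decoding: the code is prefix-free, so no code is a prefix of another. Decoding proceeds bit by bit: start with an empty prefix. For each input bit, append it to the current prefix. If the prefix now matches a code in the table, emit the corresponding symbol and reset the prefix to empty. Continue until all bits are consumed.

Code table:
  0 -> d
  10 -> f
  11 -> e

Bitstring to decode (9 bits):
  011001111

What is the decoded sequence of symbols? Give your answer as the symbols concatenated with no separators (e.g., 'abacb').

Answer: deddee

Derivation:
Bit 0: prefix='0' -> emit 'd', reset
Bit 1: prefix='1' (no match yet)
Bit 2: prefix='11' -> emit 'e', reset
Bit 3: prefix='0' -> emit 'd', reset
Bit 4: prefix='0' -> emit 'd', reset
Bit 5: prefix='1' (no match yet)
Bit 6: prefix='11' -> emit 'e', reset
Bit 7: prefix='1' (no match yet)
Bit 8: prefix='11' -> emit 'e', reset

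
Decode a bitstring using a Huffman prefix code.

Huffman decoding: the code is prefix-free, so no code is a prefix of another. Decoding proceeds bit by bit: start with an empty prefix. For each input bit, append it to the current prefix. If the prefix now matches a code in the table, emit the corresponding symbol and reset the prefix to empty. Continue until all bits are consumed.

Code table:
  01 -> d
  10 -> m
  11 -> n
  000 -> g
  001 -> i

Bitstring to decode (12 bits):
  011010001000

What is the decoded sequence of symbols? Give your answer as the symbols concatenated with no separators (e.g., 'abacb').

Answer: dmmig

Derivation:
Bit 0: prefix='0' (no match yet)
Bit 1: prefix='01' -> emit 'd', reset
Bit 2: prefix='1' (no match yet)
Bit 3: prefix='10' -> emit 'm', reset
Bit 4: prefix='1' (no match yet)
Bit 5: prefix='10' -> emit 'm', reset
Bit 6: prefix='0' (no match yet)
Bit 7: prefix='00' (no match yet)
Bit 8: prefix='001' -> emit 'i', reset
Bit 9: prefix='0' (no match yet)
Bit 10: prefix='00' (no match yet)
Bit 11: prefix='000' -> emit 'g', reset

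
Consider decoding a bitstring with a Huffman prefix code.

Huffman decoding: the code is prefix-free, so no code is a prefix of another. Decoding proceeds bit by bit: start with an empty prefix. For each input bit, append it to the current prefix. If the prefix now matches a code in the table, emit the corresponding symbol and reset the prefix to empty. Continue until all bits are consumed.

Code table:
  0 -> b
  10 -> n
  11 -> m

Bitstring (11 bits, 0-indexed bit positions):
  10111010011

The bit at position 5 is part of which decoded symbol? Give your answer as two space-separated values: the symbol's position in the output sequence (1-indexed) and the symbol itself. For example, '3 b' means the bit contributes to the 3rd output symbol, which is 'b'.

Answer: 3 n

Derivation:
Bit 0: prefix='1' (no match yet)
Bit 1: prefix='10' -> emit 'n', reset
Bit 2: prefix='1' (no match yet)
Bit 3: prefix='11' -> emit 'm', reset
Bit 4: prefix='1' (no match yet)
Bit 5: prefix='10' -> emit 'n', reset
Bit 6: prefix='1' (no match yet)
Bit 7: prefix='10' -> emit 'n', reset
Bit 8: prefix='0' -> emit 'b', reset
Bit 9: prefix='1' (no match yet)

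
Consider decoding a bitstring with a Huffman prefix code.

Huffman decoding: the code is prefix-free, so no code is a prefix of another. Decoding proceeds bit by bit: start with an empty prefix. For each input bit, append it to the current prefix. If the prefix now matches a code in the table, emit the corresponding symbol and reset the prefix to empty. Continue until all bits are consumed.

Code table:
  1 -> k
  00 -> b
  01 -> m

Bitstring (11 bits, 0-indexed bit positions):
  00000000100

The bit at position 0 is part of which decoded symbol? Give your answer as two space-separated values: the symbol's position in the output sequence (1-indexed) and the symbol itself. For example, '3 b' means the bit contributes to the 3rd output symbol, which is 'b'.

Bit 0: prefix='0' (no match yet)
Bit 1: prefix='00' -> emit 'b', reset
Bit 2: prefix='0' (no match yet)
Bit 3: prefix='00' -> emit 'b', reset
Bit 4: prefix='0' (no match yet)

Answer: 1 b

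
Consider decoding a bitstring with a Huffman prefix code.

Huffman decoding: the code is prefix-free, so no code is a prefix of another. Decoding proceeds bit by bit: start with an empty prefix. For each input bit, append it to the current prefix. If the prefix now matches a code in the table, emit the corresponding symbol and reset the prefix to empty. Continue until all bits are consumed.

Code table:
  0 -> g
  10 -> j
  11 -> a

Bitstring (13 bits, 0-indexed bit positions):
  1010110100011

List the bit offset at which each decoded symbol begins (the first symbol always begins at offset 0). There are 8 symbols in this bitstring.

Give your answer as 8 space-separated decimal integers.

Bit 0: prefix='1' (no match yet)
Bit 1: prefix='10' -> emit 'j', reset
Bit 2: prefix='1' (no match yet)
Bit 3: prefix='10' -> emit 'j', reset
Bit 4: prefix='1' (no match yet)
Bit 5: prefix='11' -> emit 'a', reset
Bit 6: prefix='0' -> emit 'g', reset
Bit 7: prefix='1' (no match yet)
Bit 8: prefix='10' -> emit 'j', reset
Bit 9: prefix='0' -> emit 'g', reset
Bit 10: prefix='0' -> emit 'g', reset
Bit 11: prefix='1' (no match yet)
Bit 12: prefix='11' -> emit 'a', reset

Answer: 0 2 4 6 7 9 10 11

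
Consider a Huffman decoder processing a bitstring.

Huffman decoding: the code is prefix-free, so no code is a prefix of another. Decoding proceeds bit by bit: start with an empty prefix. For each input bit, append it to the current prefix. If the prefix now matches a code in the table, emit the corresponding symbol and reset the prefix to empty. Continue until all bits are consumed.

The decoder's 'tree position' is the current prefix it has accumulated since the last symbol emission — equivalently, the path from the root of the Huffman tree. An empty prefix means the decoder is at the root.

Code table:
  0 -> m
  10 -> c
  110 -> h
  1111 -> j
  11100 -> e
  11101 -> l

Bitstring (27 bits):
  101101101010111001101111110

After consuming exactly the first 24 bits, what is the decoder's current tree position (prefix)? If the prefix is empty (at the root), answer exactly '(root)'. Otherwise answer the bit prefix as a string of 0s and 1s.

Bit 0: prefix='1' (no match yet)
Bit 1: prefix='10' -> emit 'c', reset
Bit 2: prefix='1' (no match yet)
Bit 3: prefix='11' (no match yet)
Bit 4: prefix='110' -> emit 'h', reset
Bit 5: prefix='1' (no match yet)
Bit 6: prefix='11' (no match yet)
Bit 7: prefix='110' -> emit 'h', reset
Bit 8: prefix='1' (no match yet)
Bit 9: prefix='10' -> emit 'c', reset
Bit 10: prefix='1' (no match yet)
Bit 11: prefix='10' -> emit 'c', reset
Bit 12: prefix='1' (no match yet)
Bit 13: prefix='11' (no match yet)
Bit 14: prefix='111' (no match yet)
Bit 15: prefix='1110' (no match yet)
Bit 16: prefix='11100' -> emit 'e', reset
Bit 17: prefix='1' (no match yet)
Bit 18: prefix='11' (no match yet)
Bit 19: prefix='110' -> emit 'h', reset
Bit 20: prefix='1' (no match yet)
Bit 21: prefix='11' (no match yet)
Bit 22: prefix='111' (no match yet)
Bit 23: prefix='1111' -> emit 'j', reset

Answer: (root)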